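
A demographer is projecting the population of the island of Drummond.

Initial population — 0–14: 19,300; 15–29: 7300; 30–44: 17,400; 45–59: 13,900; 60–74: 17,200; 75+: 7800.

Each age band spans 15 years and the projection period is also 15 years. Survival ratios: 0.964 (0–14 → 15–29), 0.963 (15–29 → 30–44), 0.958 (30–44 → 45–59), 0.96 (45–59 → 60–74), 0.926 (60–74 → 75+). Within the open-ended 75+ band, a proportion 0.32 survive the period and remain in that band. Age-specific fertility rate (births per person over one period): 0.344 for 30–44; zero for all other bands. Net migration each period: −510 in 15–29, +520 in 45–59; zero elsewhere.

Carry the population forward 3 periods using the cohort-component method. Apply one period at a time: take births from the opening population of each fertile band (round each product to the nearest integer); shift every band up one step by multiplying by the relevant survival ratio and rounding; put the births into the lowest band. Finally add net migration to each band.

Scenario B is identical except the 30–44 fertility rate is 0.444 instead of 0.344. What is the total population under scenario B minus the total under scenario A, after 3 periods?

[period 1]
Births: 17400 × 0.344 = 5986
15–29: 19300 × 0.964 = 18605
30–44: 7300 × 0.963 = 7030
45–59: 17400 × 0.958 = 16669
60–74: 13900 × 0.96 = 13344
75+: 17200 × 0.926 + 7800 × 0.32 = 15927 + 2496 = 18423
Net migration: 15–29 − 510 → 18095; 45–59 + 520 → 17189
End of period: [5986, 18095, 7030, 17189, 13344, 18423]
[period 2]
Births: 7030 × 0.344 = 2418
15–29: 5986 × 0.964 = 5771
30–44: 18095 × 0.963 = 17425
45–59: 7030 × 0.958 = 6735
60–74: 17189 × 0.96 = 16501
75+: 13344 × 0.926 + 18423 × 0.32 = 12357 + 5895 = 18252
Net migration: 15–29 − 510 → 5261; 45–59 + 520 → 7255
End of period: [2418, 5261, 17425, 7255, 16501, 18252]
[period 3]
Births: 17425 × 0.344 = 5994
15–29: 2418 × 0.964 = 2331
30–44: 5261 × 0.963 = 5066
45–59: 17425 × 0.958 = 16693
60–74: 7255 × 0.96 = 6965
75+: 16501 × 0.926 + 18252 × 0.32 = 15280 + 5841 = 21121
Net migration: 15–29 − 510 → 1821; 45–59 + 520 → 17213
End of period: [5994, 1821, 5066, 17213, 6965, 21121]
Scenario A total after 3 periods: 58180
Scenario B projection —
[period 1]
Births: 17400 × 0.444 = 7726
15–29: 19300 × 0.964 = 18605
30–44: 7300 × 0.963 = 7030
45–59: 17400 × 0.958 = 16669
60–74: 13900 × 0.96 = 13344
75+: 17200 × 0.926 + 7800 × 0.32 = 15927 + 2496 = 18423
Net migration: 15–29 − 510 → 18095; 45–59 + 520 → 17189
End of period: [7726, 18095, 7030, 17189, 13344, 18423]
[period 2]
Births: 7030 × 0.444 = 3121
15–29: 7726 × 0.964 = 7448
30–44: 18095 × 0.963 = 17425
45–59: 7030 × 0.958 = 6735
60–74: 17189 × 0.96 = 16501
75+: 13344 × 0.926 + 18423 × 0.32 = 12357 + 5895 = 18252
Net migration: 15–29 − 510 → 6938; 45–59 + 520 → 7255
End of period: [3121, 6938, 17425, 7255, 16501, 18252]
[period 3]
Births: 17425 × 0.444 = 7737
15–29: 3121 × 0.964 = 3009
30–44: 6938 × 0.963 = 6681
45–59: 17425 × 0.958 = 16693
60–74: 7255 × 0.96 = 6965
75+: 16501 × 0.926 + 18252 × 0.32 = 15280 + 5841 = 21121
Net migration: 15–29 − 510 → 2499; 45–59 + 520 → 17213
End of period: [7737, 2499, 6681, 17213, 6965, 21121]
Scenario B total after 3 periods: 62216
Difference B − A = 62216 − 58180 = 4036

4036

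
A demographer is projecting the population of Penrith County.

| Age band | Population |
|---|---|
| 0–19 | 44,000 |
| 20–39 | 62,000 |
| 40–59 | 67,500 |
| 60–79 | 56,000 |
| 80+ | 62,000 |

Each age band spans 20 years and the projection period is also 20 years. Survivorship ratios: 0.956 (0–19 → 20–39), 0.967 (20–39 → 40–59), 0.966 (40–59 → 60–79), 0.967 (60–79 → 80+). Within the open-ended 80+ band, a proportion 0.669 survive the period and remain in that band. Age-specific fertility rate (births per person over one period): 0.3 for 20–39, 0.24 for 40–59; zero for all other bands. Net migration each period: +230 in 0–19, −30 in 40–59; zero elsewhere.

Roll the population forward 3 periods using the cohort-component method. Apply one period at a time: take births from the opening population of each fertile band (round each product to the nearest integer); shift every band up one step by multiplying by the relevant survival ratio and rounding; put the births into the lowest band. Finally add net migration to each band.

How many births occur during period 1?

Period 1:
Births: 62000 × 0.3 = 18600 ; 67500 × 0.24 = 16200 → 34800
20–39: 44000 × 0.956 = 42064
40–59: 62000 × 0.967 = 59954
60–79: 67500 × 0.966 = 65205
80+: 56000 × 0.967 + 62000 × 0.669 = 54152 + 41478 = 95630
Net migration: 0–19 + 230 → 35030; 40–59 − 30 → 59924
End of period: [35030, 42064, 59924, 65205, 95630]

34800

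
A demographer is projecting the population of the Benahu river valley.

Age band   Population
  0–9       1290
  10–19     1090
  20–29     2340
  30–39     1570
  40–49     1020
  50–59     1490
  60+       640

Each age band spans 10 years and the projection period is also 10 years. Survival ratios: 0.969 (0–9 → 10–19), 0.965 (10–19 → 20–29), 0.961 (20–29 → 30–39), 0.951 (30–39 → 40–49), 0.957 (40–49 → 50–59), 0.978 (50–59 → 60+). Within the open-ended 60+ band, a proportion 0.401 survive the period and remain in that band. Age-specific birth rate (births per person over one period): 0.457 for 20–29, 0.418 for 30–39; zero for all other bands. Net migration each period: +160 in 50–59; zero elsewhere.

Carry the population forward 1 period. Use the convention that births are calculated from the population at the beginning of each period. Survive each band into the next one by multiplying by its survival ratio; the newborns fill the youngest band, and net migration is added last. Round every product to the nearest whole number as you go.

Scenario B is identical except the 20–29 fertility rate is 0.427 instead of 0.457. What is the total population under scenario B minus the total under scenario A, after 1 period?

-70

Numbering the groups 1..7 from youngest to oldest:
After projecting period 1:
Births: 2340 × 0.457 = 1069, 1570 × 0.418 = 656 ⇒ total 1725
Group 2: 1290 × 0.969 = 1250
Group 3: 1090 × 0.965 = 1052
Group 4: 2340 × 0.961 = 2249
Group 5: 1570 × 0.951 = 1493
Group 6: 1020 × 0.957 = 976
Group 7: 1490 × 0.978 + 640 × 0.401 = 1457 + 257 = 1714
Net migration: Group 6 + 160 → 1136
Population now: 0–9=1725, 10–19=1250, 20–29=1052, 30–39=2249, 40–49=1493, 50–59=1136, 60+=1714
Scenario A total after 1 period: 10619
Scenario B projection —
After projecting period 1:
Births: 2340 × 0.427 = 999, 1570 × 0.418 = 656 ⇒ total 1655
Group 2: 1290 × 0.969 = 1250
Group 3: 1090 × 0.965 = 1052
Group 4: 2340 × 0.961 = 2249
Group 5: 1570 × 0.951 = 1493
Group 6: 1020 × 0.957 = 976
Group 7: 1490 × 0.978 + 640 × 0.401 = 1457 + 257 = 1714
Net migration: Group 6 + 160 → 1136
Population now: 0–9=1655, 10–19=1250, 20–29=1052, 30–39=2249, 40–49=1493, 50–59=1136, 60+=1714
Scenario B total after 1 period: 10549
Difference B − A = 10549 − 10619 = -70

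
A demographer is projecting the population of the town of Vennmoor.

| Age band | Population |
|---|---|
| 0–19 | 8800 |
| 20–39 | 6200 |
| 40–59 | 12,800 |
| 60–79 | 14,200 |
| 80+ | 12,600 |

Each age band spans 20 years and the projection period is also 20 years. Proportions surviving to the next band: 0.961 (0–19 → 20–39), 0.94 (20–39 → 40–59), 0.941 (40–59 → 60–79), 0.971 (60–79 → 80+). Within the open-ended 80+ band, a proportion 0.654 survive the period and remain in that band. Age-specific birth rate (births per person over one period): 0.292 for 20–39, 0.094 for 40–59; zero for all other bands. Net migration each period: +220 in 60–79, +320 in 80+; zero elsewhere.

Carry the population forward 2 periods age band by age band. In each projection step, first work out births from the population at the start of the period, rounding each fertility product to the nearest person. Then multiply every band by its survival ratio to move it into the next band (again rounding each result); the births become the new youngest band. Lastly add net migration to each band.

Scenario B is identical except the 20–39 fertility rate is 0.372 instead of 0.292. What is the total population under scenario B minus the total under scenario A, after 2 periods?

1154

Period 1.
Births: 6200 × 0.292 = 1810  |  12800 × 0.094 = 1203 → total 3013
20–39: 8800 × 0.961 = 8457
40–59: 6200 × 0.94 = 5828
60–79: 12800 × 0.941 = 12045
80+: 14200 × 0.971 + 12600 × 0.654 = 13788 + 8240 = 22028
Net migration: 60–79 + 220 → 12265; 80+ + 320 → 22348
End of period: [3013, 8457, 5828, 12265, 22348]
Period 2.
Births: 8457 × 0.292 = 2469  |  5828 × 0.094 = 548 → total 3017
20–39: 3013 × 0.961 = 2895
40–59: 8457 × 0.94 = 7950
60–79: 5828 × 0.941 = 5484
80+: 12265 × 0.971 + 22348 × 0.654 = 11909 + 14616 = 26525
Net migration: 60–79 + 220 → 5704; 80+ + 320 → 26845
End of period: [3017, 2895, 7950, 5704, 26845]
Scenario A total after 2 periods: 46411
Scenario B projection —
Period 1.
Births: 6200 × 0.372 = 2306  |  12800 × 0.094 = 1203 → total 3509
20–39: 8800 × 0.961 = 8457
40–59: 6200 × 0.94 = 5828
60–79: 12800 × 0.941 = 12045
80+: 14200 × 0.971 + 12600 × 0.654 = 13788 + 8240 = 22028
Net migration: 60–79 + 220 → 12265; 80+ + 320 → 22348
End of period: [3509, 8457, 5828, 12265, 22348]
Period 2.
Births: 8457 × 0.372 = 3146  |  5828 × 0.094 = 548 → total 3694
20–39: 3509 × 0.961 = 3372
40–59: 8457 × 0.94 = 7950
60–79: 5828 × 0.941 = 5484
80+: 12265 × 0.971 + 22348 × 0.654 = 11909 + 14616 = 26525
Net migration: 60–79 + 220 → 5704; 80+ + 320 → 26845
End of period: [3694, 3372, 7950, 5704, 26845]
Scenario B total after 2 periods: 47565
Difference B − A = 47565 − 46411 = 1154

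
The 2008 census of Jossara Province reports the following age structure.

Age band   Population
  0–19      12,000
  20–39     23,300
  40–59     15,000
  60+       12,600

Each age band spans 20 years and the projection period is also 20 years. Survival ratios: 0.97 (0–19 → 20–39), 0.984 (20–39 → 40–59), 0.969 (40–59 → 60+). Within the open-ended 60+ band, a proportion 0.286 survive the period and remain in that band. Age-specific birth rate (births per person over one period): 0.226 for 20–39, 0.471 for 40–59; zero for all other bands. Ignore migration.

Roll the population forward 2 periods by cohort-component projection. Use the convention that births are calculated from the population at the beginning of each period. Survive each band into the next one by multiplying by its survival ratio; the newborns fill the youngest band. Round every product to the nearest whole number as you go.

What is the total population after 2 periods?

After projecting period 1:
Births: 23300 × 0.226 = 5266  |  15000 × 0.471 = 7065 ⇒ total 12331
20–39: 12000 × 0.97 = 11640
40–59: 23300 × 0.984 = 22927
60+: 15000 × 0.969 + 12600 × 0.286 = 14535 + 3604 = 18139
Giving 12331 / 11640 / 22927 / 18139.
After projecting period 2:
Births: 11640 × 0.226 = 2631  |  22927 × 0.471 = 10799 ⇒ total 13430
20–39: 12331 × 0.97 = 11961
40–59: 11640 × 0.984 = 11454
60+: 22927 × 0.969 + 18139 × 0.286 = 22216 + 5188 = 27404
Giving 13430 / 11961 / 11454 / 27404.
Total after period 2: 13430 + 11961 + 11454 + 27404 = 64249

64249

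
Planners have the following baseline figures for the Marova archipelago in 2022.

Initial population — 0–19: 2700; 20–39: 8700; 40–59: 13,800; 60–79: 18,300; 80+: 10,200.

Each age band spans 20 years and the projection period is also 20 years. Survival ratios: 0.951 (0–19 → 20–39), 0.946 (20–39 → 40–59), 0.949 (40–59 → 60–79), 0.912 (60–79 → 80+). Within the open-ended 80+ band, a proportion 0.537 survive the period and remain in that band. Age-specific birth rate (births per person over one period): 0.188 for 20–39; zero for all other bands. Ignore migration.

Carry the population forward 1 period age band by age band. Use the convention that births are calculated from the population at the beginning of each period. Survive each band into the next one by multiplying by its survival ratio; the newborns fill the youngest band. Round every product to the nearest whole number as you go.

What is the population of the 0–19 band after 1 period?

1636

Let band 1 be 0–19 through band 5 = 80+.
Period 1:
Births: 8700 * 0.188 = 1636
Band 2: 2700 * 0.951 = 2568
Band 3: 8700 * 0.946 = 8230
Band 4: 13800 * 0.949 = 13096
Band 5: 18300 * 0.912 + 10200 * 0.537 = 16690 + 5477 = 22167
Giving 1636 / 2568 / 8230 / 13096 / 22167.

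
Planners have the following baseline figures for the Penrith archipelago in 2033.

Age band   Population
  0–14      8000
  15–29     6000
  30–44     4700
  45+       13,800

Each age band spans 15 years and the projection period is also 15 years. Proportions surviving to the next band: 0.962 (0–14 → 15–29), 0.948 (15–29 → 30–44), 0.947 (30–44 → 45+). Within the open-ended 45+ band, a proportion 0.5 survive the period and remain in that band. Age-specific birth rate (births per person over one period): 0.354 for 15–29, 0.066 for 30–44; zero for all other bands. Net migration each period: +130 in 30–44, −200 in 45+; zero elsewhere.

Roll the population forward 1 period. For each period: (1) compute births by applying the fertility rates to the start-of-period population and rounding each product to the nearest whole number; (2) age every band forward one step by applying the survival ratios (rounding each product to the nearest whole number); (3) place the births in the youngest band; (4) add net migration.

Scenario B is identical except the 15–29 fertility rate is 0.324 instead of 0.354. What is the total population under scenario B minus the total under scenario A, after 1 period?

Let group 1 be 0–14 through group 4 = 45+.
Period 1:
Births: 6000 * 0.354 = 2124 ; 4700 * 0.066 = 310 ⇒ total 2434
Group 2: 8000 * 0.962 = 7696
Group 3: 6000 * 0.948 = 5688
Group 4: 4700 * 0.947 + 13800 * 0.5 = 4451 + 6900 = 11351
Net migration: Group 3 + 130 → 5818; Group 4 − 200 → 11151
→ [2434, 7696, 5818, 11151]
Scenario A total after 1 period: 27099
Scenario B projection —
Period 1:
Births: 6000 * 0.324 = 1944 ; 4700 * 0.066 = 310 ⇒ total 2254
Group 2: 8000 * 0.962 = 7696
Group 3: 6000 * 0.948 = 5688
Group 4: 4700 * 0.947 + 13800 * 0.5 = 4451 + 6900 = 11351
Net migration: Group 3 + 130 → 5818; Group 4 − 200 → 11151
→ [2254, 7696, 5818, 11151]
Scenario B total after 1 period: 26919
Difference B − A = 26919 − 27099 = -180

-180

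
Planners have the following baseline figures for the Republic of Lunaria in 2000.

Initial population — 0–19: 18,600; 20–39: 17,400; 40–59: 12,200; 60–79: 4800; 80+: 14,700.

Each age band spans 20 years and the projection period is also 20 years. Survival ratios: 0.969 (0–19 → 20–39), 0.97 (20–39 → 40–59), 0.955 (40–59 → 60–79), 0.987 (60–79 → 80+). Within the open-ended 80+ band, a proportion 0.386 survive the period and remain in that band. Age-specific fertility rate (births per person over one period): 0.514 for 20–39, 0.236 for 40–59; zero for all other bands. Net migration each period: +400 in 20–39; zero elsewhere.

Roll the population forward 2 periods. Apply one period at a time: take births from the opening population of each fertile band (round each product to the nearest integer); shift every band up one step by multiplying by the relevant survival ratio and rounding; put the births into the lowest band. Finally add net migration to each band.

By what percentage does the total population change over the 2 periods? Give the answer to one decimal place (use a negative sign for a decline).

Let group 1 be 0–19 through group 5 = 80+.
[period 1]
Births: 17400 × 0.514 = 8944 ; 12200 × 0.236 = 2879 ⇒ total 11823
Group 2: 18600 × 0.969 = 18023
Group 3: 17400 × 0.97 = 16878
Group 4: 12200 × 0.955 = 11651
Group 5: 4800 × 0.987 + 14700 × 0.386 = 4738 + 5674 = 10412
Net migration: Group 2 + 400 → 18423
End of period: [11823, 18423, 16878, 11651, 10412]
[period 2]
Births: 18423 × 0.514 = 9469 ; 16878 × 0.236 = 3983 ⇒ total 13452
Group 2: 11823 × 0.969 = 11456
Group 3: 18423 × 0.97 = 17870
Group 4: 16878 × 0.955 = 16118
Group 5: 11651 × 0.987 + 10412 × 0.386 = 11500 + 4019 = 15519
Net migration: Group 2 + 400 → 11856
End of period: [13452, 11856, 17870, 16118, 15519]
Total: 67700 → 74815; change = 7115; percentage change = 10.5%

10.5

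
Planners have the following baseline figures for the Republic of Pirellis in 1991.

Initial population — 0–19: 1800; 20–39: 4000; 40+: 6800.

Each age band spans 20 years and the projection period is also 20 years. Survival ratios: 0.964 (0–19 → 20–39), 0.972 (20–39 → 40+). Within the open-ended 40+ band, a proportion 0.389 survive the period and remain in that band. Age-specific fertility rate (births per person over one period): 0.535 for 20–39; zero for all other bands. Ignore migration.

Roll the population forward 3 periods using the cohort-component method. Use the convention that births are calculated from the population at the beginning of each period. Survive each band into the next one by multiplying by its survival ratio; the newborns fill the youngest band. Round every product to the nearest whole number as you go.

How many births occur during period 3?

Call the bands 1 to 3, youngest first.
Period 1.
Births: 4000 × 0.535 = 2140
Band 2: 1800 × 0.964 = 1735
Band 3: 4000 × 0.972 + 6800 × 0.389 = 3888 + 2645 = 6533
→ [2140, 1735, 6533]
Period 2.
Births: 1735 × 0.535 = 928
Band 2: 2140 × 0.964 = 2063
Band 3: 1735 × 0.972 + 6533 × 0.389 = 1686 + 2541 = 4227
→ [928, 2063, 4227]
Period 3.
Births: 2063 × 0.535 = 1104
Band 2: 928 × 0.964 = 895
Band 3: 2063 × 0.972 + 4227 × 0.389 = 2005 + 1644 = 3649
→ [1104, 895, 3649]

1104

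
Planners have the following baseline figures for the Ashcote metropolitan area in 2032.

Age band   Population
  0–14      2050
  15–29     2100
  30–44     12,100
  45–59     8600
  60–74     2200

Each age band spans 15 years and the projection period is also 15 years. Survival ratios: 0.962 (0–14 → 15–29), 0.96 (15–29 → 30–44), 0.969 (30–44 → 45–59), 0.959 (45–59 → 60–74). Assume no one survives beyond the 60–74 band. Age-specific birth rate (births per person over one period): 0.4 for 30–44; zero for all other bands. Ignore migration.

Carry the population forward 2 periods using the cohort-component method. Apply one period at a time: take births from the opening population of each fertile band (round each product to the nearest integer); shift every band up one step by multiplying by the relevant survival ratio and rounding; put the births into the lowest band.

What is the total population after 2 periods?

Period 1.
Births: 12100 × 0.4 = 4840
15–29: 2050 × 0.962 = 1972
30–44: 2100 × 0.96 = 2016
45–59: 12100 × 0.969 = 11725
60–74: 8600 × 0.959 = 8247
End of period: [4840, 1972, 2016, 11725, 8247]
Period 2.
Births: 2016 × 0.4 = 806
15–29: 4840 × 0.962 = 4656
30–44: 1972 × 0.96 = 1893
45–59: 2016 × 0.969 = 1954
60–74: 11725 × 0.959 = 11244
End of period: [806, 4656, 1893, 1954, 11244]
Total after period 2: 806 + 4656 + 1893 + 1954 + 11244 = 20553

20553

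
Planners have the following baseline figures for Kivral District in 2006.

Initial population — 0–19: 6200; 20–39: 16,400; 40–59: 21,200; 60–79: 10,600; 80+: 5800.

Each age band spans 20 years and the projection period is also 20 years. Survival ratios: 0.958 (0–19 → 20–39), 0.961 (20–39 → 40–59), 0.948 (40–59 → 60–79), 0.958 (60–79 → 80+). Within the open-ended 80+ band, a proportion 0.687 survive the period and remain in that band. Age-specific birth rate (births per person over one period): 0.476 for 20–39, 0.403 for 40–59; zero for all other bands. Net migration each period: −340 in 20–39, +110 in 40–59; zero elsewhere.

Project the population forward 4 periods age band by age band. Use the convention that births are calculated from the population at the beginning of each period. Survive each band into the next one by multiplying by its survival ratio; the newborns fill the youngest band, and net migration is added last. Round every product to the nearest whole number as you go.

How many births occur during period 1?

Let band 1 be 0–19 through band 5 = 80+.
After projecting period 1:
Births: 16400 × 0.476 = 7806, 21200 × 0.403 = 8544 ⇒ total 16350
Band 2: 6200 × 0.958 = 5940
Band 3: 16400 × 0.961 = 15760
Band 4: 21200 × 0.948 = 20098
Band 5: 10600 × 0.958 + 5800 × 0.687 = 10155 + 3985 = 14140
Net migration: Band 2 − 340 → 5600; Band 3 + 110 → 15870
→ [16350, 5600, 15870, 20098, 14140]

16350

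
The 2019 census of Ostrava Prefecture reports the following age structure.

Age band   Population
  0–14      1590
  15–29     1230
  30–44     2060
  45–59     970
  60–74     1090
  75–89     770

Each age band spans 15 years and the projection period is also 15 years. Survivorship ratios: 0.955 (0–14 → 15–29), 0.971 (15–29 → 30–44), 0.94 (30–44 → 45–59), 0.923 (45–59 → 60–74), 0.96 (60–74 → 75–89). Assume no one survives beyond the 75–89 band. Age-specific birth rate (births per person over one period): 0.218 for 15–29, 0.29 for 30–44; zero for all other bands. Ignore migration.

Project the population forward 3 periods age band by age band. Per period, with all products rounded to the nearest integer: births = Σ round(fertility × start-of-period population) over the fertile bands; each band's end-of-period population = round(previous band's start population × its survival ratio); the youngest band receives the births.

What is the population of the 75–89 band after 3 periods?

1716

Let band 1 be 0–14 through band 6 = 75–89.
[period 1]
Births: 1230 × 0.218 = 268 ; 2060 × 0.29 = 597 ⇒ total 865
Band 2: 1590 × 0.955 = 1518
Band 3: 1230 × 0.971 = 1194
Band 4: 2060 × 0.94 = 1936
Band 5: 970 × 0.923 = 895
Band 6: 1090 × 0.96 = 1046
Giving 865 / 1518 / 1194 / 1936 / 895 / 1046.
[period 2]
Births: 1518 × 0.218 = 331 ; 1194 × 0.29 = 346 ⇒ total 677
Band 2: 865 × 0.955 = 826
Band 3: 1518 × 0.971 = 1474
Band 4: 1194 × 0.94 = 1122
Band 5: 1936 × 0.923 = 1787
Band 6: 895 × 0.96 = 859
Giving 677 / 826 / 1474 / 1122 / 1787 / 859.
[period 3]
Births: 826 × 0.218 = 180 ; 1474 × 0.29 = 427 ⇒ total 607
Band 2: 677 × 0.955 = 647
Band 3: 826 × 0.971 = 802
Band 4: 1474 × 0.94 = 1386
Band 5: 1122 × 0.923 = 1036
Band 6: 1787 × 0.96 = 1716
Giving 607 / 647 / 802 / 1386 / 1036 / 1716.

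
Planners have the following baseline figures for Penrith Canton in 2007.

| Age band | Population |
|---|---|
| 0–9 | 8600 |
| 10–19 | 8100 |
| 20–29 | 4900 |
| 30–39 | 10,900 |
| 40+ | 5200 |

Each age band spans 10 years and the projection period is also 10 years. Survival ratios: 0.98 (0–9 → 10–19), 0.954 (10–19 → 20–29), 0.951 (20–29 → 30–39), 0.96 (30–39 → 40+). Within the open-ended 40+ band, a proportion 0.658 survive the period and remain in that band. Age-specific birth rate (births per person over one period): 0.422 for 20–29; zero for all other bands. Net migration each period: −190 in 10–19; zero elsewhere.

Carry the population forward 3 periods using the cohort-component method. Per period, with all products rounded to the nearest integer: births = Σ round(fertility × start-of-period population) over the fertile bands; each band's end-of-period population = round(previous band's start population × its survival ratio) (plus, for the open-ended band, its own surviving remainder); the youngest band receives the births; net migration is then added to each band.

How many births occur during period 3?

Numbering the bands 1..5 from youngest to oldest:
Period 1.
Births: 4900 * 0.422 = 2068
Band 2: 8600 * 0.98 = 8428
Band 3: 8100 * 0.954 = 7727
Band 4: 4900 * 0.951 = 4660
Band 5: 10900 * 0.96 + 5200 * 0.658 = 10464 + 3422 = 13886
Net migration: Band 2 − 190 → 8238
End of period: [2068, 8238, 7727, 4660, 13886]
Period 2.
Births: 7727 * 0.422 = 3261
Band 2: 2068 * 0.98 = 2027
Band 3: 8238 * 0.954 = 7859
Band 4: 7727 * 0.951 = 7348
Band 5: 4660 * 0.96 + 13886 * 0.658 = 4474 + 9137 = 13611
Net migration: Band 2 − 190 → 1837
End of period: [3261, 1837, 7859, 7348, 13611]
Period 3.
Births: 7859 * 0.422 = 3316
Band 2: 3261 * 0.98 = 3196
Band 3: 1837 * 0.954 = 1752
Band 4: 7859 * 0.951 = 7474
Band 5: 7348 * 0.96 + 13611 * 0.658 = 7054 + 8956 = 16010
Net migration: Band 2 − 190 → 3006
End of period: [3316, 3006, 1752, 7474, 16010]

3316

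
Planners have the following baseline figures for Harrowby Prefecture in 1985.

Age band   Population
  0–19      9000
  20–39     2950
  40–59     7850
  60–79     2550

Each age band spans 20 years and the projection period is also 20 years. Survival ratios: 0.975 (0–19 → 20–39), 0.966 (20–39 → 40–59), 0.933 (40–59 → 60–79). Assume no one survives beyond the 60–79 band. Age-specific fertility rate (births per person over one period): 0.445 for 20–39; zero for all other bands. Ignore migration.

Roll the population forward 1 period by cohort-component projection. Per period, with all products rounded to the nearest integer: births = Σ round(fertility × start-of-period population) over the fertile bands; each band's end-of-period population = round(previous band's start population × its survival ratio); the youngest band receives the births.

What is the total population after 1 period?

20262

Numbering the bands 1..4 from youngest to oldest:
After projecting period 1:
Births: 2950 × 0.445 = 1313
Band 2: 9000 × 0.975 = 8775
Band 3: 2950 × 0.966 = 2850
Band 4: 7850 × 0.933 = 7324
Giving 1313 / 8775 / 2850 / 7324.
Total after period 1: 1313 + 8775 + 2850 + 7324 = 20262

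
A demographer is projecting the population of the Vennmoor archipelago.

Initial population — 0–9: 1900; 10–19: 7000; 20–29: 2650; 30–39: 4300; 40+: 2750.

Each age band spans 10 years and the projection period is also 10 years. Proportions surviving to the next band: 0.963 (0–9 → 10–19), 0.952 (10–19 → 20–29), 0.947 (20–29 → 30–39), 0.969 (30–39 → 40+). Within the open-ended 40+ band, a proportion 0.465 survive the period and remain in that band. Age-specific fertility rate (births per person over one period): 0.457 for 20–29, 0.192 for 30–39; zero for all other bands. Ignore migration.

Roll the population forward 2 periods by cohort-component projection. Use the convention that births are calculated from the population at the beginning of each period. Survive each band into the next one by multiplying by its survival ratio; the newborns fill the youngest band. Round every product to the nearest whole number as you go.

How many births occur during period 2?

(Groups numbered youngest = 1 to oldest = 5.)
Period 1.
Births: 2650 * 0.457 = 1211  |  4300 * 0.192 = 826 → 2037
Group 2: 1900 * 0.963 = 1830
Group 3: 7000 * 0.952 = 6664
Group 4: 2650 * 0.947 = 2510
Group 5: 4300 * 0.969 + 2750 * 0.465 = 4167 + 1279 = 5446
Giving 2037 / 1830 / 6664 / 2510 / 5446.
Period 2.
Births: 6664 * 0.457 = 3045  |  2510 * 0.192 = 482 → 3527
Group 2: 2037 * 0.963 = 1962
Group 3: 1830 * 0.952 = 1742
Group 4: 6664 * 0.947 = 6311
Group 5: 2510 * 0.969 + 5446 * 0.465 = 2432 + 2532 = 4964
Giving 3527 / 1962 / 1742 / 6311 / 4964.

3527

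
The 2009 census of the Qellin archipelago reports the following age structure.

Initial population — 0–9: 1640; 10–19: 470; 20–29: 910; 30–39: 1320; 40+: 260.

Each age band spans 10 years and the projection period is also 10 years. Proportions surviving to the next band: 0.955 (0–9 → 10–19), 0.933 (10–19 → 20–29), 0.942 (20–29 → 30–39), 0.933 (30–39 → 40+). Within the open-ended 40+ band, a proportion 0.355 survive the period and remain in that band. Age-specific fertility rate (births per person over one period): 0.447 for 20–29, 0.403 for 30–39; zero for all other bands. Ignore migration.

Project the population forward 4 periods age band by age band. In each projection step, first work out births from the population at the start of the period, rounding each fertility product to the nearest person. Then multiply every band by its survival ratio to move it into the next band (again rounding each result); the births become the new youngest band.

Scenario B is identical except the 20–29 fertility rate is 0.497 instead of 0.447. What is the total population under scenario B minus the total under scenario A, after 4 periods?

190

[period 1]
Births: 910 × 0.447 = 407  |  1320 × 0.403 = 532 ⇒ total 939
10–19: 1640 × 0.955 = 1566
20–29: 470 × 0.933 = 439
30–39: 910 × 0.942 = 857
40+: 1320 × 0.933 + 260 × 0.355 = 1232 + 92 = 1324
Giving 939 / 1566 / 439 / 857 / 1324.
[period 2]
Births: 439 × 0.447 = 196  |  857 × 0.403 = 345 ⇒ total 541
10–19: 939 × 0.955 = 897
20–29: 1566 × 0.933 = 1461
30–39: 439 × 0.942 = 414
40+: 857 × 0.933 + 1324 × 0.355 = 800 + 470 = 1270
Giving 541 / 897 / 1461 / 414 / 1270.
[period 3]
Births: 1461 × 0.447 = 653  |  414 × 0.403 = 167 ⇒ total 820
10–19: 541 × 0.955 = 517
20–29: 897 × 0.933 = 837
30–39: 1461 × 0.942 = 1376
40+: 414 × 0.933 + 1270 × 0.355 = 386 + 451 = 837
Giving 820 / 517 / 837 / 1376 / 837.
[period 4]
Births: 837 × 0.447 = 374  |  1376 × 0.403 = 555 ⇒ total 929
10–19: 820 × 0.955 = 783
20–29: 517 × 0.933 = 482
30–39: 837 × 0.942 = 788
40+: 1376 × 0.933 + 837 × 0.355 = 1284 + 297 = 1581
Giving 929 / 783 / 482 / 788 / 1581.
Scenario A total after 4 periods: 4563
Scenario B projection —
[period 1]
Births: 910 × 0.497 = 452  |  1320 × 0.403 = 532 ⇒ total 984
10–19: 1640 × 0.955 = 1566
20–29: 470 × 0.933 = 439
30–39: 910 × 0.942 = 857
40+: 1320 × 0.933 + 260 × 0.355 = 1232 + 92 = 1324
Giving 984 / 1566 / 439 / 857 / 1324.
[period 2]
Births: 439 × 0.497 = 218  |  857 × 0.403 = 345 ⇒ total 563
10–19: 984 × 0.955 = 940
20–29: 1566 × 0.933 = 1461
30–39: 439 × 0.942 = 414
40+: 857 × 0.933 + 1324 × 0.355 = 800 + 470 = 1270
Giving 563 / 940 / 1461 / 414 / 1270.
[period 3]
Births: 1461 × 0.497 = 726  |  414 × 0.403 = 167 ⇒ total 893
10–19: 563 × 0.955 = 538
20–29: 940 × 0.933 = 877
30–39: 1461 × 0.942 = 1376
40+: 414 × 0.933 + 1270 × 0.355 = 386 + 451 = 837
Giving 893 / 538 / 877 / 1376 / 837.
[period 4]
Births: 877 × 0.497 = 436  |  1376 × 0.403 = 555 ⇒ total 991
10–19: 893 × 0.955 = 853
20–29: 538 × 0.933 = 502
30–39: 877 × 0.942 = 826
40+: 1376 × 0.933 + 837 × 0.355 = 1284 + 297 = 1581
Giving 991 / 853 / 502 / 826 / 1581.
Scenario B total after 4 periods: 4753
Difference B − A = 4753 − 4563 = 190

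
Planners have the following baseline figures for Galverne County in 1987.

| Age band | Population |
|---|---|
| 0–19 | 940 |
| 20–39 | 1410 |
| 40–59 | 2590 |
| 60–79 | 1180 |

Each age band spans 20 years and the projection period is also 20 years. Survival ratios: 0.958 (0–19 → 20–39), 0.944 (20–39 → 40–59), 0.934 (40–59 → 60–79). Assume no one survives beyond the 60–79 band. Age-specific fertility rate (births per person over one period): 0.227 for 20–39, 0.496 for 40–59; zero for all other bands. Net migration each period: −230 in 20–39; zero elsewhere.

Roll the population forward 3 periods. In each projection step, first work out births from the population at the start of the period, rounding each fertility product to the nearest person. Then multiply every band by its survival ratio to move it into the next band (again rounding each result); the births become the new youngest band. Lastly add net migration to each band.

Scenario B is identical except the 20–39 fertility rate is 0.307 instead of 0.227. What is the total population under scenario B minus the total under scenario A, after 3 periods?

292

Let group 1 be 0–19 through group 4 = 60–79.
After projecting period 1:
Births: 1410 × 0.227 = 320 ; 2590 × 0.496 = 1285 → total 1605
Group 2: 940 × 0.958 = 901
Group 3: 1410 × 0.944 = 1331
Group 4: 2590 × 0.934 = 2419
Net migration: Group 2 − 230 → 671
Population now: 0–19=1605, 20–39=671, 40–59=1331, 60–79=2419
After projecting period 2:
Births: 671 × 0.227 = 152 ; 1331 × 0.496 = 660 → total 812
Group 2: 1605 × 0.958 = 1538
Group 3: 671 × 0.944 = 633
Group 4: 1331 × 0.934 = 1243
Net migration: Group 2 − 230 → 1308
Population now: 0–19=812, 20–39=1308, 40–59=633, 60–79=1243
After projecting period 3:
Births: 1308 × 0.227 = 297 ; 633 × 0.496 = 314 → total 611
Group 2: 812 × 0.958 = 778
Group 3: 1308 × 0.944 = 1235
Group 4: 633 × 0.934 = 591
Net migration: Group 2 − 230 → 548
Population now: 0–19=611, 20–39=548, 40–59=1235, 60–79=591
Scenario A total after 3 periods: 2985
Scenario B projection —
After projecting period 1:
Births: 1410 × 0.307 = 433 ; 2590 × 0.496 = 1285 → total 1718
Group 2: 940 × 0.958 = 901
Group 3: 1410 × 0.944 = 1331
Group 4: 2590 × 0.934 = 2419
Net migration: Group 2 − 230 → 671
Population now: 0–19=1718, 20–39=671, 40–59=1331, 60–79=2419
After projecting period 2:
Births: 671 × 0.307 = 206 ; 1331 × 0.496 = 660 → total 866
Group 2: 1718 × 0.958 = 1646
Group 3: 671 × 0.944 = 633
Group 4: 1331 × 0.934 = 1243
Net migration: Group 2 − 230 → 1416
Population now: 0–19=866, 20–39=1416, 40–59=633, 60–79=1243
After projecting period 3:
Births: 1416 × 0.307 = 435 ; 633 × 0.496 = 314 → total 749
Group 2: 866 × 0.958 = 830
Group 3: 1416 × 0.944 = 1337
Group 4: 633 × 0.934 = 591
Net migration: Group 2 − 230 → 600
Population now: 0–19=749, 20–39=600, 40–59=1337, 60–79=591
Scenario B total after 3 periods: 3277
Difference B − A = 3277 − 2985 = 292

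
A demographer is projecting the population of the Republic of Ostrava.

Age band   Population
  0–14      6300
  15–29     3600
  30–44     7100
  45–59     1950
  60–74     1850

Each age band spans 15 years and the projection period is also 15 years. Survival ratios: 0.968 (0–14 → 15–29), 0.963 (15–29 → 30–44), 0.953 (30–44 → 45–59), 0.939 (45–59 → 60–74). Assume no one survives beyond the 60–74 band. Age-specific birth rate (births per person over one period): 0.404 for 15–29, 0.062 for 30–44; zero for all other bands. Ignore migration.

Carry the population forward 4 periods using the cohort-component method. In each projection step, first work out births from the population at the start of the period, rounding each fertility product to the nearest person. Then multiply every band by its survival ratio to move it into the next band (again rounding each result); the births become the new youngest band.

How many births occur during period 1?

1894

— Period 1 —
Births: 3600 × 0.404 = 1454  |  7100 × 0.062 = 440 ⇒ total 1894
15–29: 6300 × 0.968 = 6098
30–44: 3600 × 0.963 = 3467
45–59: 7100 × 0.953 = 6766
60–74: 1950 × 0.939 = 1831
Population now: 0–14=1894, 15–29=6098, 30–44=3467, 45–59=6766, 60–74=1831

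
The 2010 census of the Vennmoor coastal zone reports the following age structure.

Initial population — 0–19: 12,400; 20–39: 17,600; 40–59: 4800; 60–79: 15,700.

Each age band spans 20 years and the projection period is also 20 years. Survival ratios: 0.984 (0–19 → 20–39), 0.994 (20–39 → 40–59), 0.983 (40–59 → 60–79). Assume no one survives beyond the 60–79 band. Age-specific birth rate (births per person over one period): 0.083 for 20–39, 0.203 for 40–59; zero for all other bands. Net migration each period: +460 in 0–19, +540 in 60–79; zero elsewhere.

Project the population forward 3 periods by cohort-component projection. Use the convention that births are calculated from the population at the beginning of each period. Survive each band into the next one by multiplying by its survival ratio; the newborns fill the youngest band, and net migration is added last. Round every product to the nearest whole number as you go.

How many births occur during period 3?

2698

(Groups numbered youngest = 1 to oldest = 4.)
Period 1.
Births: 17600 * 0.083 = 1461 ; 4800 * 0.203 = 974 → 2435
Group 2: 12400 * 0.984 = 12202
Group 3: 17600 * 0.994 = 17494
Group 4: 4800 * 0.983 = 4718
Net migration: Group 1 + 460 → 2895; Group 4 + 540 → 5258
→ [2895, 12202, 17494, 5258]
Period 2.
Births: 12202 * 0.083 = 1013 ; 17494 * 0.203 = 3551 → 4564
Group 2: 2895 * 0.984 = 2849
Group 3: 12202 * 0.994 = 12129
Group 4: 17494 * 0.983 = 17197
Net migration: Group 1 + 460 → 5024; Group 4 + 540 → 17737
→ [5024, 2849, 12129, 17737]
Period 3.
Births: 2849 * 0.083 = 236 ; 12129 * 0.203 = 2462 → 2698
Group 2: 5024 * 0.984 = 4944
Group 3: 2849 * 0.994 = 2832
Group 4: 12129 * 0.983 = 11923
Net migration: Group 1 + 460 → 3158; Group 4 + 540 → 12463
→ [3158, 4944, 2832, 12463]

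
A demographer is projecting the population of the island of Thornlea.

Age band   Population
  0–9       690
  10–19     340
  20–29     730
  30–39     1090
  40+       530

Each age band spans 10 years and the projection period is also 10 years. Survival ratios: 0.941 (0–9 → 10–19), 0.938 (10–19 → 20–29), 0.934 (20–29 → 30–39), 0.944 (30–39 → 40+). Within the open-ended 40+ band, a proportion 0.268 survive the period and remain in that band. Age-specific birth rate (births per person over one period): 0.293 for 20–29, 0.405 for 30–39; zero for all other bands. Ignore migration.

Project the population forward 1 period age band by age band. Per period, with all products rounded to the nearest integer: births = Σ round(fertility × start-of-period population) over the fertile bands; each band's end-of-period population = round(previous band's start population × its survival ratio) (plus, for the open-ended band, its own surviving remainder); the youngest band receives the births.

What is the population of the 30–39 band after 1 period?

(Groups numbered youngest = 1 to oldest = 5.)
[period 1]
Births: 730 × 0.293 = 214, 1090 × 0.405 = 441 → 655
Group 2: 690 × 0.941 = 649
Group 3: 340 × 0.938 = 319
Group 4: 730 × 0.934 = 682
Group 5: 1090 × 0.944 + 530 × 0.268 = 1029 + 142 = 1171
End of period: [655, 649, 319, 682, 1171]

682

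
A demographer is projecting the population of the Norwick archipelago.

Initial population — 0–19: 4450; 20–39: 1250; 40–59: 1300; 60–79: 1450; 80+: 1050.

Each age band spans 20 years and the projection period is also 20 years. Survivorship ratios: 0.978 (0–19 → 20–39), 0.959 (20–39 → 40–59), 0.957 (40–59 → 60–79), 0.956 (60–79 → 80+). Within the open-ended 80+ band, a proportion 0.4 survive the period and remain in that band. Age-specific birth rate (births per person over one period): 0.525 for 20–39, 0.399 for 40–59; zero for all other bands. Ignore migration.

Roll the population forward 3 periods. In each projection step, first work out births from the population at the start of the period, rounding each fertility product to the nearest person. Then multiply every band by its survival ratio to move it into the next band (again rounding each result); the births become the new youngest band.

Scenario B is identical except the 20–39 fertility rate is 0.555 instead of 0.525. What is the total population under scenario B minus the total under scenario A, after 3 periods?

(Bands numbered youngest = 1 to oldest = 5.)
Period 1.
Births: 1250 × 0.525 = 656  |  1300 × 0.399 = 519 → 1175
Band 2: 4450 × 0.978 = 4352
Band 3: 1250 × 0.959 = 1199
Band 4: 1300 × 0.957 = 1244
Band 5: 1450 × 0.956 + 1050 × 0.4 = 1386 + 420 = 1806
End of period: [1175, 4352, 1199, 1244, 1806]
Period 2.
Births: 4352 × 0.525 = 2285  |  1199 × 0.399 = 478 → 2763
Band 2: 1175 × 0.978 = 1149
Band 3: 4352 × 0.959 = 4174
Band 4: 1199 × 0.957 = 1147
Band 5: 1244 × 0.956 + 1806 × 0.4 = 1189 + 722 = 1911
End of period: [2763, 1149, 4174, 1147, 1911]
Period 3.
Births: 1149 × 0.525 = 603  |  4174 × 0.399 = 1665 → 2268
Band 2: 2763 × 0.978 = 2702
Band 3: 1149 × 0.959 = 1102
Band 4: 4174 × 0.957 = 3995
Band 5: 1147 × 0.956 + 1911 × 0.4 = 1097 + 764 = 1861
End of period: [2268, 2702, 1102, 3995, 1861]
Scenario A total after 3 periods: 11928
Scenario B projection —
Period 1.
Births: 1250 × 0.555 = 694  |  1300 × 0.399 = 519 → 1213
Band 2: 4450 × 0.978 = 4352
Band 3: 1250 × 0.959 = 1199
Band 4: 1300 × 0.957 = 1244
Band 5: 1450 × 0.956 + 1050 × 0.4 = 1386 + 420 = 1806
End of period: [1213, 4352, 1199, 1244, 1806]
Period 2.
Births: 4352 × 0.555 = 2415  |  1199 × 0.399 = 478 → 2893
Band 2: 1213 × 0.978 = 1186
Band 3: 4352 × 0.959 = 4174
Band 4: 1199 × 0.957 = 1147
Band 5: 1244 × 0.956 + 1806 × 0.4 = 1189 + 722 = 1911
End of period: [2893, 1186, 4174, 1147, 1911]
Period 3.
Births: 1186 × 0.555 = 658  |  4174 × 0.399 = 1665 → 2323
Band 2: 2893 × 0.978 = 2829
Band 3: 1186 × 0.959 = 1137
Band 4: 4174 × 0.957 = 3995
Band 5: 1147 × 0.956 + 1911 × 0.4 = 1097 + 764 = 1861
End of period: [2323, 2829, 1137, 3995, 1861]
Scenario B total after 3 periods: 12145
Difference B − A = 12145 − 11928 = 217

217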